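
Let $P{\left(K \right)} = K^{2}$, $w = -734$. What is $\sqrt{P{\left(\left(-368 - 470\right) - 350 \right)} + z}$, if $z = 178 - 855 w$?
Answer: $22 \sqrt{4213} \approx 1428.0$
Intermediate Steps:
$z = 627748$ ($z = 178 - -627570 = 178 + 627570 = 627748$)
$\sqrt{P{\left(\left(-368 - 470\right) - 350 \right)} + z} = \sqrt{\left(\left(-368 - 470\right) - 350\right)^{2} + 627748} = \sqrt{\left(-838 - 350\right)^{2} + 627748} = \sqrt{\left(-1188\right)^{2} + 627748} = \sqrt{1411344 + 627748} = \sqrt{2039092} = 22 \sqrt{4213}$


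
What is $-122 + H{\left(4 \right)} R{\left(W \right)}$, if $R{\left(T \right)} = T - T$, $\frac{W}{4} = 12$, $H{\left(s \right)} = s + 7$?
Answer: $-122$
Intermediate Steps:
$H{\left(s \right)} = 7 + s$
$W = 48$ ($W = 4 \cdot 12 = 48$)
$R{\left(T \right)} = 0$
$-122 + H{\left(4 \right)} R{\left(W \right)} = -122 + \left(7 + 4\right) 0 = -122 + 11 \cdot 0 = -122 + 0 = -122$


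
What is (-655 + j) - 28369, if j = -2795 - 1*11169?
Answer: -42988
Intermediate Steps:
j = -13964 (j = -2795 - 11169 = -13964)
(-655 + j) - 28369 = (-655 - 13964) - 28369 = -14619 - 28369 = -42988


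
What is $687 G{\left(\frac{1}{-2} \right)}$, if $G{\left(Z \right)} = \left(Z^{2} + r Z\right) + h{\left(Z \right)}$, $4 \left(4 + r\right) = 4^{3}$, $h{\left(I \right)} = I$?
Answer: $- \frac{17175}{4} \approx -4293.8$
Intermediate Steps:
$r = 12$ ($r = -4 + \frac{4^{3}}{4} = -4 + \frac{1}{4} \cdot 64 = -4 + 16 = 12$)
$G{\left(Z \right)} = Z^{2} + 13 Z$ ($G{\left(Z \right)} = \left(Z^{2} + 12 Z\right) + Z = Z^{2} + 13 Z$)
$687 G{\left(\frac{1}{-2} \right)} = 687 \frac{13 + \frac{1}{-2}}{-2} = 687 \left(- \frac{13 - \frac{1}{2}}{2}\right) = 687 \left(\left(- \frac{1}{2}\right) \frac{25}{2}\right) = 687 \left(- \frac{25}{4}\right) = - \frac{17175}{4}$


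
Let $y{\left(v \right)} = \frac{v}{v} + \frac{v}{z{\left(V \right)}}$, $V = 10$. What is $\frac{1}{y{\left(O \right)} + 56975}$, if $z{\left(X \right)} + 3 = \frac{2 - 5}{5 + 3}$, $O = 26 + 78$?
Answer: $\frac{27}{1537520} \approx 1.7561 \cdot 10^{-5}$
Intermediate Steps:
$O = 104$
$z{\left(X \right)} = - \frac{27}{8}$ ($z{\left(X \right)} = -3 + \frac{2 - 5}{5 + 3} = -3 - \frac{3}{8} = - \frac{27}{8}$)
$y{\left(v \right)} = 1 - \frac{8 v}{27}$ ($y{\left(v \right)} = \frac{v}{v} + \frac{v}{- \frac{27}{8}} = 1 + v \left(- \frac{8}{27}\right) = 1 - \frac{8 v}{27}$)
$\frac{1}{y{\left(O \right)} + 56975} = \frac{1}{\left(1 - \frac{832}{27}\right) + 56975} = \frac{1}{- \frac{805}{27} + 56975} = \frac{1}{\frac{1537520}{27}} = \frac{27}{1537520}$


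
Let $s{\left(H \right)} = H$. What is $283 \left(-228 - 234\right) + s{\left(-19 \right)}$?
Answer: $-130765$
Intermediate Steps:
$283 \left(-228 - 234\right) + s{\left(-19 \right)} = 283 \left(-228 - 234\right) - 19 = 283 \left(-462\right) - 19 = -130746 - 19 = -130765$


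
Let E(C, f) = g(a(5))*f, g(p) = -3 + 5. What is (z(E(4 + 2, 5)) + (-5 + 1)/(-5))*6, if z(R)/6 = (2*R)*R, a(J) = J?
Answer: 36024/5 ≈ 7204.8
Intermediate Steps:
g(p) = 2
E(C, f) = 2*f
z(R) = 12*R**2 (z(R) = 6*((2*R)*R) = 6*(2*R**2) = 12*R**2)
(z(E(4 + 2, 5)) + (-5 + 1)/(-5))*6 = (12*(2*5)**2 + (-5 + 1)/(-5))*6 = (12*10**2 - 1/5*(-4))*6 = (12*100 + 4/5)*6 = (1200 + 4/5)*6 = (6004/5)*6 = 36024/5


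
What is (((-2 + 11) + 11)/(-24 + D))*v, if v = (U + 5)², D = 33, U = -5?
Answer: 0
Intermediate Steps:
v = 0 (v = (-5 + 5)² = 0² = 0)
(((-2 + 11) + 11)/(-24 + D))*v = (((-2 + 11) + 11)/(-24 + 33))*0 = ((9 + 11)/9)*0 = ((⅑)*20)*0 = (20/9)*0 = 0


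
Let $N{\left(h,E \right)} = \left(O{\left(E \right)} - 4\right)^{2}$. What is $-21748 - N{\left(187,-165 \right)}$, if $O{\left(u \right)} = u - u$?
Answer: $-21764$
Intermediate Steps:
$O{\left(u \right)} = 0$
$N{\left(h,E \right)} = 16$ ($N{\left(h,E \right)} = \left(0 - 4\right)^{2} = \left(-4\right)^{2} = 16$)
$-21748 - N{\left(187,-165 \right)} = -21748 - 16 = -21764$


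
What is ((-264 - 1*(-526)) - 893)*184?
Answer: -116104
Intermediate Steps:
((-264 - 1*(-526)) - 893)*184 = ((-264 + 526) - 893)*184 = (262 - 893)*184 = -631*184 = -116104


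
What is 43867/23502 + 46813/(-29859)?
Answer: 69875209/233915406 ≈ 0.29872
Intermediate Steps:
43867/23502 + 46813/(-29859) = 43867*(1/23502) + 46813*(-1/29859) = 43867/23502 - 46813/29859 = 69875209/233915406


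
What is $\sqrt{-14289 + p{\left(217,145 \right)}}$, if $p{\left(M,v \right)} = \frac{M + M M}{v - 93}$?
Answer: $\frac{i \sqrt{9044386}}{26} \approx 115.67 i$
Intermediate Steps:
$p{\left(M,v \right)} = \frac{M + M^{2}}{-93 + v}$
$\sqrt{-14289 + p{\left(217,145 \right)}} = \sqrt{-14289 + \frac{217 \left(1 + 217\right)}{-93 + 145}} = \sqrt{-14289 + 217 \cdot \frac{1}{52} \cdot 218} = \sqrt{-14289 + \frac{23653}{26}} = \sqrt{- \frac{347861}{26}} = \frac{i \sqrt{9044386}}{26}$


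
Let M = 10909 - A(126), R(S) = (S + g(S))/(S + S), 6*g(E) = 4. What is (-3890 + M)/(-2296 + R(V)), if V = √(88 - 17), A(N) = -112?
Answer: -41839702038/13468382555 - 85572*√71/13468382555 ≈ -3.1066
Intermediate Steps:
g(E) = ⅔ (g(E) = (⅙)*4 = ⅔)
V = √71 ≈ 8.4261
R(S) = (⅔ + S)/(2*S) (R(S) = (S + ⅔)/(S + S) = (⅔ + S)/((2*S)) = (⅔ + S)*(1/(2*S)) = (⅔ + S)/(2*S))
M = 11021 (M = 10909 - 1*(-112) = 10909 + 112 = 11021)
(-3890 + M)/(-2296 + R(V)) = (-3890 + 11021)/(-2296 + (2 + 3*√71)/(6*(√71))) = 7131/(-2296 + (√71/71)*(2 + 3*√71)/6) = 7131/(-2296 + √71*(2 + 3*√71)/426)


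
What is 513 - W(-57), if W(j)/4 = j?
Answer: 741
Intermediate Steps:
W(j) = 4*j
513 - W(-57) = 513 - 4*(-57) = 513 - 1*(-228) = 513 + 228 = 741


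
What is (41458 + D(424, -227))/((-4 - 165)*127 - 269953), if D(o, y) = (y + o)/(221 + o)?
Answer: -26740607/187963320 ≈ -0.14227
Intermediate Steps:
D(o, y) = (o + y)/(221 + o)
(41458 + D(424, -227))/((-4 - 165)*127 - 269953) = (41458 + (424 - 227)/(221 + 424))/((-4 - 165)*127 - 269953) = (41458 + 197/645)/(-169*127 - 269953) = (41458 + (1/645)*197)/(-21463 - 269953) = (41458 + 197/645)/(-291416) = (26740607/645)*(-1/291416) = -26740607/187963320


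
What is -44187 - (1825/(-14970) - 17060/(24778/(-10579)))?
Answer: -1909184287337/37092666 ≈ -51471.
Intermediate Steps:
-44187 - (1825/(-14970) - 17060/(24778/(-10579))) = -44187 - (1825*(-1/14970) - 17060/(24778*(-1/10579))) = -44187 - (-365/2994 - 17060/(-24778/10579)) = -44187 - (-365/2994 - 17060*(-10579/24778)) = -44187 - (-365/2994 + 90238870/12389) = -44187 - 1*270170654795/37092666 = -44187 - 270170654795/37092666 = -1909184287337/37092666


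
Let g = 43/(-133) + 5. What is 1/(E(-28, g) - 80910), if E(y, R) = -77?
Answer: -1/80987 ≈ -1.2348e-5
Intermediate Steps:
g = 622/133 (g = 43*(-1/133) + 5 = -43/133 + 5 = 622/133 ≈ 4.6767)
1/(E(-28, g) - 80910) = 1/(-77 - 80910) = 1/(-80987) = -1/80987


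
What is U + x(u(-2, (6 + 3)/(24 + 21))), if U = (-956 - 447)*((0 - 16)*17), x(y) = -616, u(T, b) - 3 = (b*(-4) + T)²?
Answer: 381000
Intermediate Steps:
u(T, b) = 3 + (T - 4*b)² (u(T, b) = 3 + (b*(-4) + T)² = 3 + (-4*b + T)² = 3 + (T - 4*b)²)
U = 381616 (U = -(-22448)*17 = -1403*(-272) = 381616)
U + x(u(-2, (6 + 3)/(24 + 21))) = 381616 - 616 = 381000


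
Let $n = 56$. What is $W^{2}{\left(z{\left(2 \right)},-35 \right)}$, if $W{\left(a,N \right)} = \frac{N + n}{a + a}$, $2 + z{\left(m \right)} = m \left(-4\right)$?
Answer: $\frac{441}{400} \approx 1.1025$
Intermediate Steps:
$z{\left(m \right)} = -2 - 4 m$ ($z{\left(m \right)} = -2 + m \left(-4\right) = -2 - 4 m$)
$W{\left(a,N \right)} = \frac{56 + N}{2 a}$ ($W{\left(a,N \right)} = \frac{N + 56}{a + a} = \frac{56 + N}{2 a}$)
$W^{2}{\left(z{\left(2 \right)},-35 \right)} = \left(\frac{56 - 35}{2 \left(-2 - 8\right)}\right)^{2} = \left(\frac{1}{2} \frac{1}{-2 - 8} \cdot 21\right)^{2} = \left(\frac{1}{2} \frac{1}{-10} \cdot 21\right)^{2} = \left(\frac{1}{2} \left(- \frac{1}{10}\right) 21\right)^{2} = \left(- \frac{21}{20}\right)^{2} = \frac{441}{400}$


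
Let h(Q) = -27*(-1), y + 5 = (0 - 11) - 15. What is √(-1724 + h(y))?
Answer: I*√1697 ≈ 41.195*I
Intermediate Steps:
y = -31 (y = -5 + ((0 - 11) - 15) = -5 + (-11 - 15) = -5 - 26 = -31)
h(Q) = 27
√(-1724 + h(y)) = √(-1724 + 27) = √(-1697) = I*√1697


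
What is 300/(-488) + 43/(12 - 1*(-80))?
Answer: -827/5612 ≈ -0.14736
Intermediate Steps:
300/(-488) + 43/(12 - 1*(-80)) = 300*(-1/488) + 43/(12 + 80) = -75/122 + 43/92 = -827/5612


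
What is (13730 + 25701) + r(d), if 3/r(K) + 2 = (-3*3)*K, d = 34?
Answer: 12144745/308 ≈ 39431.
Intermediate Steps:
r(K) = 3/(-2 - 9*K) (r(K) = 3/(-2 + (-3*3)*K) = 3/(-2 - 9*K))
(13730 + 25701) + r(d) = (13730 + 25701) - 3/(2 + 9*34) = 39431 - 3/(2 + 306) = 39431 - 3/308 = 12144745/308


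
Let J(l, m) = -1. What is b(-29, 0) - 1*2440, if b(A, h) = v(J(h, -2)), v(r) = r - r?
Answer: -2440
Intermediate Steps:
v(r) = 0
b(A, h) = 0
b(-29, 0) - 1*2440 = 0 - 1*2440 = 0 - 2440 = -2440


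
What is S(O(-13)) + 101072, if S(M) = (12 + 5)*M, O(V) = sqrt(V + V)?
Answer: 101072 + 17*I*sqrt(26) ≈ 1.0107e+5 + 86.683*I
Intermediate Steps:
O(V) = sqrt(2)*sqrt(V) (O(V) = sqrt(2*V) = sqrt(2)*sqrt(V))
S(M) = 17*M
S(O(-13)) + 101072 = 17*(sqrt(2)*sqrt(-13)) + 101072 = 17*(sqrt(2)*(I*sqrt(13))) + 101072 = 17*(I*sqrt(26)) + 101072 = 17*I*sqrt(26) + 101072 = 101072 + 17*I*sqrt(26)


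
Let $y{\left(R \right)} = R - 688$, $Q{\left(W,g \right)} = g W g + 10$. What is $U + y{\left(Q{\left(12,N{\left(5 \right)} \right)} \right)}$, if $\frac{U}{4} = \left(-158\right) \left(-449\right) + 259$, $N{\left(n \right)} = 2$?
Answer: $284174$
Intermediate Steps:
$Q{\left(W,g \right)} = 10 + W g^{2}$ ($Q{\left(W,g \right)} = W g g + 10 = W g^{2} + 10 = 10 + W g^{2}$)
$y{\left(R \right)} = -688 + R$
$U = 284804$ ($U = 4 \left(\left(-158\right) \left(-449\right) + 259\right) = 4 \left(70942 + 259\right) = 4 \cdot 71201 = 284804$)
$U + y{\left(Q{\left(12,N{\left(5 \right)} \right)} \right)} = 284804 - \left(678 - 48\right) = 284804 + \left(-688 + \left(10 + 12 \cdot 4\right)\right) = 284804 + \left(-688 + \left(10 + 48\right)\right) = 284804 + \left(-688 + 58\right) = 284804 - 630 = 284174$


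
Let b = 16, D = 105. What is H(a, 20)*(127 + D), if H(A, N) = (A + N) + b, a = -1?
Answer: 8120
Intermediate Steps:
H(A, N) = 16 + A + N (H(A, N) = (A + N) + 16 = 16 + A + N)
H(a, 20)*(127 + D) = (16 - 1 + 20)*(127 + 105) = 35*232 = 8120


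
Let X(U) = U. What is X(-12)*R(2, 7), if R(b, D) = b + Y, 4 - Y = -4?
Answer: -120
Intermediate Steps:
Y = 8 (Y = 4 - 1*(-4) = 4 + 4 = 8)
R(b, D) = 8 + b (R(b, D) = b + 8 = 8 + b)
X(-12)*R(2, 7) = -12*(8 + 2) = -12*10 = -120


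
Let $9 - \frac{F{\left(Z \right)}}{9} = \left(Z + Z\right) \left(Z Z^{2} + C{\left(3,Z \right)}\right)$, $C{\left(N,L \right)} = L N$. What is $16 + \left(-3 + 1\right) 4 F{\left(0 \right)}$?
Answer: $-632$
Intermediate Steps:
$F{\left(Z \right)} = 81 - 18 Z \left(Z^{3} + 3 Z\right)$ ($F{\left(Z \right)} = 81 - 9 \left(Z + Z\right) \left(Z Z^{2} + Z 3\right) = 81 - 9 \cdot 2 Z \left(Z^{3} + 3 Z\right) = 81 - 18 Z \left(Z^{3} + 3 Z\right)$)
$16 + \left(-3 + 1\right) 4 F{\left(0 \right)} = 16 + \left(-3 + 1\right) 4 \left(81 - 54 \cdot 0^{2} - 18 \cdot 0^{4}\right) = 16 + \left(-2\right) 4 \left(81 - 0 - 0\right) = 16 - 8 \left(81 + 0 + 0\right) = 16 - 648 = -632$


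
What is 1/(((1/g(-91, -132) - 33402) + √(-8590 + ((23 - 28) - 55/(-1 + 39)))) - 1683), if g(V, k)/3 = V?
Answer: -99364309044/3486221492796353 - 74529*I*√12413270/3486221492796353 ≈ -2.8502e-5 - 7.532e-8*I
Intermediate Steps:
g(V, k) = 3*V
1/(((1/g(-91, -132) - 33402) + √(-8590 + ((23 - 28) - 55/(-1 + 39)))) - 1683) = 1/(((1/(3*(-91)) - 33402) + √(-8590 + ((23 - 28) - 55/(-1 + 39)))) - 1683) = 1/(((1/(-273) - 33402) + √(-8590 + (-5 - 55/38))) - 1683) = 1/(((-1/273 - 33402) + √(-8590 + (-5 + (1/38)*(-55)))) - 1683) = 1/((-9118747/273 + √(-8590 + (-5 - 55/38))) - 1683) = 1/((-9118747/273 + √(-8590 - 245/38)) - 1683) = 1/((-9118747/273 + √(-326665/38)) - 1683) = 1/((-9118747/273 + I*√12413270/38) - 1683) = 1/(-9578206/273 + I*√12413270/38)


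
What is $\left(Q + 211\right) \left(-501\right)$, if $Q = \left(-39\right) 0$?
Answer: $-105711$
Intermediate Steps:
$Q = 0$
$\left(Q + 211\right) \left(-501\right) = \left(0 + 211\right) \left(-501\right) = 211 \left(-501\right) = -105711$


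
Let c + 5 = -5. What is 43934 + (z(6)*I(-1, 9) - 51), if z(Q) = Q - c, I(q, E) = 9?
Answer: 44027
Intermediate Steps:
c = -10 (c = -5 - 5 = -10)
z(Q) = 10 + Q (z(Q) = Q - 1*(-10) = Q + 10 = 10 + Q)
43934 + (z(6)*I(-1, 9) - 51) = 43934 + ((10 + 6)*9 - 51) = 43934 + (16*9 - 51) = 43934 + (144 - 51) = 43934 + 93 = 44027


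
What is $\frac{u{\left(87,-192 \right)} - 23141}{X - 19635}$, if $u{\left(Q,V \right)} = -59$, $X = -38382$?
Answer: $\frac{23200}{58017} \approx 0.39988$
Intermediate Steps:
$\frac{u{\left(87,-192 \right)} - 23141}{X - 19635} = \frac{-59 - 23141}{-38382 - 19635} = - \frac{23200}{-58017} = \left(-23200\right) \left(- \frac{1}{58017}\right) = \frac{23200}{58017}$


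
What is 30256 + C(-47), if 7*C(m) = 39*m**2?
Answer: 297943/7 ≈ 42563.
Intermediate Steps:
C(m) = 39*m**2/7 (C(m) = (39*m**2)/7 = 39*m**2/7)
30256 + C(-47) = 30256 + (39/7)*(-47)**2 = 30256 + (39/7)*2209 = 30256 + 86151/7 = 297943/7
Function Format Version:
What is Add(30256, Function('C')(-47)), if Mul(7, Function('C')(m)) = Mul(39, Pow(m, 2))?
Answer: Rational(297943, 7) ≈ 42563.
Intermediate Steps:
Function('C')(m) = Mul(Rational(39, 7), Pow(m, 2)) (Function('C')(m) = Mul(Rational(1, 7), Mul(39, Pow(m, 2))) = Mul(Rational(39, 7), Pow(m, 2)))
Add(30256, Function('C')(-47)) = Add(30256, Mul(Rational(39, 7), Pow(-47, 2))) = Add(30256, Mul(Rational(39, 7), 2209)) = Add(30256, Rational(86151, 7)) = Rational(297943, 7)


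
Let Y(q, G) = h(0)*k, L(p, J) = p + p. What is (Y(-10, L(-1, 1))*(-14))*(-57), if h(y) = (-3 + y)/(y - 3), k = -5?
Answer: -3990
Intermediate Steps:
h(y) = 1 (h(y) = (-3 + y)/(-3 + y) = 1)
L(p, J) = 2*p
Y(q, G) = -5 (Y(q, G) = 1*(-5) = -5)
(Y(-10, L(-1, 1))*(-14))*(-57) = -5*(-14)*(-57) = 70*(-57) = -3990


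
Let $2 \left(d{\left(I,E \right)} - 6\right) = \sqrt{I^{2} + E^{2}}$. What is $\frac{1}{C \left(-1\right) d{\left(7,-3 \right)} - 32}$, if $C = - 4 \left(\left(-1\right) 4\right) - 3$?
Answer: $- \frac{220}{19299} + \frac{13 \sqrt{58}}{19299} \approx -0.0062695$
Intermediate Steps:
$C = 13$ ($C = \left(-4\right) \left(-4\right) - 3 = 16 - 3 = 13$)
$d{\left(I,E \right)} = 6 + \frac{\sqrt{E^{2} + I^{2}}}{2}$ ($d{\left(I,E \right)} = 6 + \frac{\sqrt{I^{2} + E^{2}}}{2} = 6 + \frac{\sqrt{E^{2} + I^{2}}}{2}$)
$\frac{1}{C \left(-1\right) d{\left(7,-3 \right)} - 32} = \frac{1}{13 \left(-1\right) \left(6 + \frac{\sqrt{\left(-3\right)^{2} + 7^{2}}}{2}\right) - 32} = \frac{1}{- 13 \left(6 + \frac{\sqrt{9 + 49}}{2}\right) - 32} = \frac{1}{- 13 \left(6 + \frac{\sqrt{58}}{2}\right) - 32} = \frac{1}{\left(-78 - \frac{13 \sqrt{58}}{2}\right) - 32} = \frac{1}{-110 - \frac{13 \sqrt{58}}{2}}$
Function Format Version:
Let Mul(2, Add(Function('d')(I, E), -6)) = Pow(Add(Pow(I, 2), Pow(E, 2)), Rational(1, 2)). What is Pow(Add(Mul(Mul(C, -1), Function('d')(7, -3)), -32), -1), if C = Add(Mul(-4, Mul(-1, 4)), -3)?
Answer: Add(Rational(-220, 19299), Mul(Rational(13, 19299), Pow(58, Rational(1, 2)))) ≈ -0.0062695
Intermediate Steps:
C = 13 (C = Add(Mul(-4, -4), -3) = Add(16, -3) = 13)
Function('d')(I, E) = Add(6, Mul(Rational(1, 2), Pow(Add(Pow(E, 2), Pow(I, 2)), Rational(1, 2)))) (Function('d')(I, E) = Add(6, Mul(Rational(1, 2), Pow(Add(Pow(I, 2), Pow(E, 2)), Rational(1, 2)))) = Add(6, Mul(Rational(1, 2), Pow(Add(Pow(E, 2), Pow(I, 2)), Rational(1, 2)))))
Pow(Add(Mul(Mul(C, -1), Function('d')(7, -3)), -32), -1) = Pow(Add(Mul(Mul(13, -1), Add(6, Mul(Rational(1, 2), Pow(Add(Pow(-3, 2), Pow(7, 2)), Rational(1, 2))))), -32), -1) = Pow(Add(Mul(-13, Add(6, Mul(Rational(1, 2), Pow(Add(9, 49), Rational(1, 2))))), -32), -1) = Pow(Add(Mul(-13, Add(6, Mul(Rational(1, 2), Pow(58, Rational(1, 2))))), -32), -1) = Pow(Add(Add(-78, Mul(Rational(-13, 2), Pow(58, Rational(1, 2)))), -32), -1) = Pow(Add(-110, Mul(Rational(-13, 2), Pow(58, Rational(1, 2)))), -1)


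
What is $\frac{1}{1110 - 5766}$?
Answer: $- \frac{1}{4656} \approx -0.00021478$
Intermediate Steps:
$\frac{1}{1110 - 5766} = \frac{1}{-4656} = - \frac{1}{4656}$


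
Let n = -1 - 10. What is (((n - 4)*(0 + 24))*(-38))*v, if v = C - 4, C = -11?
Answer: -205200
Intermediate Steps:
n = -11
v = -15 (v = -11 - 4 = -15)
(((n - 4)*(0 + 24))*(-38))*v = (((-11 - 4)*(0 + 24))*(-38))*(-15) = (-15*24*(-38))*(-15) = -360*(-38)*(-15) = 13680*(-15) = -205200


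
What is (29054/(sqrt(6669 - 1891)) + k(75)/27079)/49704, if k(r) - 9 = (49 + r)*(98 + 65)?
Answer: 20221/1345934616 + 14527*sqrt(4778)/118742856 ≈ 0.0084715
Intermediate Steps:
k(r) = 7996 + 163*r (k(r) = 9 + (49 + r)*(98 + 65) = 9 + (49 + r)*163 = 9 + (7987 + 163*r) = 7996 + 163*r)
(29054/(sqrt(6669 - 1891)) + k(75)/27079)/49704 = (29054/(sqrt(6669 - 1891)) + (7996 + 163*75)/27079)/49704 = (29054/(sqrt(4778)) + (7996 + 12225)*(1/27079))*(1/49704) = (29054*(sqrt(4778)/4778) + 20221*(1/27079))*(1/49704) = (14527*sqrt(4778)/2389 + 20221/27079)*(1/49704) = (20221/27079 + 14527*sqrt(4778)/2389)*(1/49704) = 20221/1345934616 + 14527*sqrt(4778)/118742856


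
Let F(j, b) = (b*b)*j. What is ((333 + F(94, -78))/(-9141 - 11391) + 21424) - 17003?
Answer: 30066581/6844 ≈ 4393.1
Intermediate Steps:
F(j, b) = j*b**2 (F(j, b) = b**2*j = j*b**2)
((333 + F(94, -78))/(-9141 - 11391) + 21424) - 17003 = ((333 + 94*(-78)**2)/(-9141 - 11391) + 21424) - 17003 = ((333 + 94*6084)/(-20532) + 21424) - 17003 = ((333 + 571896)*(-1/20532) + 21424) - 17003 = (572229*(-1/20532) + 21424) - 17003 = (-190743/6844 + 21424) - 17003 = 146435113/6844 - 17003 = 30066581/6844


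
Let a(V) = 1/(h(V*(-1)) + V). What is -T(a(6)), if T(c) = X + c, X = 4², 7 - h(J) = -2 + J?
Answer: -337/21 ≈ -16.048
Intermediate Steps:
h(J) = 9 - J (h(J) = 7 - (-2 + J) = 7 + (2 - J) = 9 - J)
X = 16
a(V) = 1/(9 + 2*V) (a(V) = 1/((9 - V*(-1)) + V) = 1/((9 - (-1)*V) + V) = 1/((9 + V) + V) = 1/(9 + 2*V))
T(c) = 16 + c
-T(a(6)) = -(16 + 1/(9 + 2*6)) = -(16 + 1/(9 + 12)) = -(16 + 1/21) = -1*337/21 = -337/21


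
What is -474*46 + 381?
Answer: -21423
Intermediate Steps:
-474*46 + 381 = -21804 + 381 = -21423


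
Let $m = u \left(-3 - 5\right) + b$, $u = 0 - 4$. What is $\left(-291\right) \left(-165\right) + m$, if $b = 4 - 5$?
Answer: $48046$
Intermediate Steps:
$u = -4$ ($u = 0 - 4 = -4$)
$b = -1$
$m = 31$ ($m = - 4 \left(-3 - 5\right) - 1 = \left(-4\right) \left(-8\right) - 1 = 32 - 1 = 31$)
$\left(-291\right) \left(-165\right) + m = \left(-291\right) \left(-165\right) + 31 = 48015 + 31 = 48046$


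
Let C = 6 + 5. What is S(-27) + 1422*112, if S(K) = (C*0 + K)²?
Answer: 159993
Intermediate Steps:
C = 11
S(K) = K² (S(K) = (11*0 + K)² = (0 + K)² = K²)
S(-27) + 1422*112 = (-27)² + 1422*112 = 729 + 159264 = 159993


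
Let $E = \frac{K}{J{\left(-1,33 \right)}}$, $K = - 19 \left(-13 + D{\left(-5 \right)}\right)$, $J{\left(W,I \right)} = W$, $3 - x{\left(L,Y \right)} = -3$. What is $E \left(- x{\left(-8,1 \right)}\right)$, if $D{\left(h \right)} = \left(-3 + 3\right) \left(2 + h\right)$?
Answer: $1482$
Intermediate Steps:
$x{\left(L,Y \right)} = 6$ ($x{\left(L,Y \right)} = 3 - -3 = 3 + 3 = 6$)
$D{\left(h \right)} = 0$ ($D{\left(h \right)} = 0 \left(2 + h\right) = 0$)
$K = 247$ ($K = - 19 \left(-13 + 0\right) = \left(-19\right) \left(-13\right) = 247$)
$E = -247$ ($E = \frac{247}{-1} = 247 \left(-1\right) = -247$)
$E \left(- x{\left(-8,1 \right)}\right) = - 247 \left(\left(-1\right) 6\right) = \left(-247\right) \left(-6\right) = 1482$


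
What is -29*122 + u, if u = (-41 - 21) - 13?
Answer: -3613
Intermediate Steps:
u = -75 (u = -62 - 13 = -75)
-29*122 + u = -29*122 - 75 = -3538 - 75 = -3613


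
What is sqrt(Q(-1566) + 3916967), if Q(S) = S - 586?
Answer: sqrt(3914815) ≈ 1978.6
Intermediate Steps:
Q(S) = -586 + S
sqrt(Q(-1566) + 3916967) = sqrt((-586 - 1566) + 3916967) = sqrt(-2152 + 3916967) = sqrt(3914815)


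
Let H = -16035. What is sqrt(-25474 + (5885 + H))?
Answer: 2*I*sqrt(8906) ≈ 188.74*I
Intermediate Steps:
sqrt(-25474 + (5885 + H)) = sqrt(-25474 + (5885 - 16035)) = sqrt(-25474 - 10150) = sqrt(-35624) = 2*I*sqrt(8906)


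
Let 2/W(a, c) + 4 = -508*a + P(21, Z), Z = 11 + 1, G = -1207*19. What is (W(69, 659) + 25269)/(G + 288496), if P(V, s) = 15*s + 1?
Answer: 881256373/9261509625 ≈ 0.095153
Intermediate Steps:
G = -22933
Z = 12
P(V, s) = 1 + 15*s
W(a, c) = 2/(177 - 508*a) (W(a, c) = 2/(-4 + (-508*a + (1 + 15*12))) = 2/(-4 + (-508*a + (1 + 180))) = 2/(-4 + (-508*a + 181)) = 2/(-4 + (181 - 508*a)) = 2/(177 - 508*a))
(W(69, 659) + 25269)/(G + 288496) = (-2/(-177 + 508*69) + 25269)/(-22933 + 288496) = (-2/(-177 + 35052) + 25269)/265563 = (-2/34875 + 25269)*(1/265563) = (881256373/34875)*(1/265563) = 881256373/9261509625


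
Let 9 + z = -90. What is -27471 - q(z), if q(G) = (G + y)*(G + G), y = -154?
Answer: -77565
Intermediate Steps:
z = -99 (z = -9 - 90 = -99)
q(G) = 2*G*(-154 + G) (q(G) = (G - 154)*(G + G) = (-154 + G)*(2*G) = 2*G*(-154 + G))
-27471 - q(z) = -27471 - 2*(-99)*(-154 - 99) = -27471 - 2*(-99)*(-253) = -27471 - 1*50094 = -27471 - 50094 = -77565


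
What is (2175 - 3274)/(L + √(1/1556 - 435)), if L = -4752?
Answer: 8126129088/35137497083 + 2198*I*√263298151/35137497083 ≈ 0.23127 + 0.001015*I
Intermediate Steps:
(2175 - 3274)/(L + √(1/1556 - 435)) = (2175 - 3274)/(-4752 + √(1/1556 - 435)) = -1099/(-4752 + √(1/1556 - 435)) = -1099/(-4752 + √(-676859/1556)) = -1099/(-4752 + I*√263298151/778)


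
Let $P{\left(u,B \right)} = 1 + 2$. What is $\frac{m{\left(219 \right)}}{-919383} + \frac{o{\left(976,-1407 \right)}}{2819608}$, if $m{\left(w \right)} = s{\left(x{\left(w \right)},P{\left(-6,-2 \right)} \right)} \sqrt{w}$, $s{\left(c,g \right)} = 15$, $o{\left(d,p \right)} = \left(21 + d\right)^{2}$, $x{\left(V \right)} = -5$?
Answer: $\frac{994009}{2819608} - \frac{5 \sqrt{219}}{306461} \approx 0.35229$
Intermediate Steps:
$P{\left(u,B \right)} = 3$
$m{\left(w \right)} = 15 \sqrt{w}$
$\frac{m{\left(219 \right)}}{-919383} + \frac{o{\left(976,-1407 \right)}}{2819608} = \frac{15 \sqrt{219}}{-919383} + \frac{\left(21 + 976\right)^{2}}{2819608} = 15 \sqrt{219} \left(- \frac{1}{919383}\right) + 997^{2} \cdot \frac{1}{2819608} = - \frac{5 \sqrt{219}}{306461} + 994009 \cdot \frac{1}{2819608} = - \frac{5 \sqrt{219}}{306461} + \frac{994009}{2819608} = \frac{994009}{2819608} - \frac{5 \sqrt{219}}{306461}$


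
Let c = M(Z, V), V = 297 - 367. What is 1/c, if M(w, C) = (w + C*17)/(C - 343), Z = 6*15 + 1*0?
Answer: 413/1100 ≈ 0.37545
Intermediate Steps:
V = -70
Z = 90 (Z = 90 + 0 = 90)
M(w, C) = (w + 17*C)/(-343 + C)
c = 1100/413 (c = (90 + 17*(-70))/(-343 - 70) = (90 - 1190)/(-413) = -1/413*(-1100) = 1100/413 ≈ 2.6634)
1/c = 1/(1100/413) = 413/1100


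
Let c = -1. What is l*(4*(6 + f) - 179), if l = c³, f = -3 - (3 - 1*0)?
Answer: 179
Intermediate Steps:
f = -6 (f = -3 - (3 + 0) = -3 - 1*3 = -3 - 3 = -6)
l = -1 (l = (-1)³ = -1)
l*(4*(6 + f) - 179) = -(4*(6 - 6) - 179) = -(4*0 - 179) = -(0 - 179) = -1*(-179) = 179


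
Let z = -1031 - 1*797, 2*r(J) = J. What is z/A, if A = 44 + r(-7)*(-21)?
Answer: -3656/235 ≈ -15.557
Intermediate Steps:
r(J) = J/2
A = 235/2 (A = 44 + ((½)*(-7))*(-21) = 44 - 7/2*(-21) = 44 + 147/2 = 235/2 ≈ 117.50)
z = -1828 (z = -1031 - 797 = -1828)
z/A = -1828/235/2 = -1828*2/235 = -3656/235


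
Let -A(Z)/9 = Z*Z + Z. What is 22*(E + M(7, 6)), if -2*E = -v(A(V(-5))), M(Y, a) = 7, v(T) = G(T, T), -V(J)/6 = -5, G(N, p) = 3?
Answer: 187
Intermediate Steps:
V(J) = 30 (V(J) = -6*(-5) = 30)
A(Z) = -9*Z - 9*Z² (A(Z) = -9*(Z*Z + Z) = -9*(Z² + Z) = -9*(Z + Z²) = -9*Z - 9*Z²)
v(T) = 3
E = 3/2 (E = -(-1)*3/2 = -½*(-3) = 3/2 ≈ 1.5000)
22*(E + M(7, 6)) = 22*(3/2 + 7) = 22*(17/2) = 187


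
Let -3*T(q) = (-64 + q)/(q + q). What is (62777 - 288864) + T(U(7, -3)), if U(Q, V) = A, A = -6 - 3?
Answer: -12208771/54 ≈ -2.2609e+5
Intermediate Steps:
A = -9
U(Q, V) = -9
T(q) = -(-64 + q)/(6*q) (T(q) = -(-64 + q)/(3*(q + q)) = -(-64 + q)/(3*(2*q)) = -(-64 + q)*1/(2*q)/3 = -(-64 + q)/(6*q))
(62777 - 288864) + T(U(7, -3)) = (62777 - 288864) + (⅙)*(64 - 1*(-9))/(-9) = -226087 + (⅙)*(-⅑)*(64 + 9) = -226087 + (⅙)*(-⅑)*73 = -226087 - 73/54 = -12208771/54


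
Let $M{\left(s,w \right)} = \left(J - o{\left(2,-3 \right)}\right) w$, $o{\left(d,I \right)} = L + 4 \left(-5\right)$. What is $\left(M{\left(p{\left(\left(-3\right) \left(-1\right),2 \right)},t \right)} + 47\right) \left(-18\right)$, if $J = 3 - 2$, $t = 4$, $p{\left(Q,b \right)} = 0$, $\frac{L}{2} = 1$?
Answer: $-2214$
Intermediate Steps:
$L = 2$ ($L = 2 \cdot 1 = 2$)
$J = 1$ ($J = 3 - 2 = 1$)
$o{\left(d,I \right)} = -18$ ($o{\left(d,I \right)} = 2 + 4 \left(-5\right) = 2 - 20 = -18$)
$M{\left(s,w \right)} = 19 w$ ($M{\left(s,w \right)} = \left(1 - -18\right) w = \left(1 + 18\right) w = 19 w$)
$\left(M{\left(p{\left(\left(-3\right) \left(-1\right),2 \right)},t \right)} + 47\right) \left(-18\right) = \left(19 \cdot 4 + 47\right) \left(-18\right) = \left(76 + 47\right) \left(-18\right) = 123 \left(-18\right) = -2214$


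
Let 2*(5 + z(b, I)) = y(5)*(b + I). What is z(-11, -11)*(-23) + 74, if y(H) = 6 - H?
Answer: 442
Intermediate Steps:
z(b, I) = -5 + I/2 + b/2 (z(b, I) = -5 + ((6 - 1*5)*(b + I))/2 = -5 + ((6 - 5)*(I + b))/2 = -5 + (1*(I + b))/2 = -5 + (I + b)/2 = -5 + (I/2 + b/2) = -5 + I/2 + b/2)
z(-11, -11)*(-23) + 74 = (-5 + (½)*(-11) + (½)*(-11))*(-23) + 74 = (-5 - 11/2 - 11/2)*(-23) + 74 = -16*(-23) + 74 = 368 + 74 = 442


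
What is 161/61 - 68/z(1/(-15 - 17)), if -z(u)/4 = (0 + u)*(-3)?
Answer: 33667/183 ≈ 183.97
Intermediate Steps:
z(u) = 12*u (z(u) = -4*(0 + u)*(-3) = -4*u*(-3) = -(-12)*u = 12*u)
161/61 - 68/z(1/(-15 - 17)) = 161/61 - 68/(12/(-15 - 17)) = 161*(1/61) - 68/(12/(-32)) = 161/61 - 68/(12*(-1/32)) = 161/61 - 68/(-3/8) = 161/61 - 68*(-8/3) = 161/61 + 544/3 = 33667/183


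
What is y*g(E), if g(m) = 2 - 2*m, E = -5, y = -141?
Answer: -1692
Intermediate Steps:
y*g(E) = -141*(2 - 2*(-5)) = -141*(2 + 10) = -141*12 = -1692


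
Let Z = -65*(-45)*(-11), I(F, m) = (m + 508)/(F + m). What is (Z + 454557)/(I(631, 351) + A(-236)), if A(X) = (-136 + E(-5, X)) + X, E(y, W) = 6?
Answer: -414779124/358553 ≈ -1156.8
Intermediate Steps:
I(F, m) = (508 + m)/(F + m)
Z = -32175 (Z = 2925*(-11) = -32175)
A(X) = -130 + X (A(X) = (-136 + 6) + X = -130 + X)
(Z + 454557)/(I(631, 351) + A(-236)) = (-32175 + 454557)/((508 + 351)/(631 + 351) + (-130 - 236)) = 422382/(859/982 - 366) = 422382/(-358553/982) = 422382*(-982/358553) = -414779124/358553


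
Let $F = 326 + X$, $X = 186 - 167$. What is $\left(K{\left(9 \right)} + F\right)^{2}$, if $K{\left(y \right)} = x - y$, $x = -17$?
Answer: $101761$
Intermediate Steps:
$K{\left(y \right)} = -17 - y$
$X = 19$ ($X = 186 - 167 = 19$)
$F = 345$ ($F = 326 + 19 = 345$)
$\left(K{\left(9 \right)} + F\right)^{2} = \left(\left(-17 - 9\right) + 345\right)^{2} = \left(-26 + 345\right)^{2} = 319^{2} = 101761$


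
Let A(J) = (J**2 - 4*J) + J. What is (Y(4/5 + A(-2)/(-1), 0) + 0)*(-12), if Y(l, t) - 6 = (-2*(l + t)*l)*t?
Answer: -72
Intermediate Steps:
A(J) = J**2 - 3*J
Y(l, t) = 6 - 2*l*t*(l + t) (Y(l, t) = 6 + (-2*(l + t)*l)*t = 6 + (-2*l*(l + t))*t = 6 - 2*l*t*(l + t))
(Y(4/5 + A(-2)/(-1), 0) + 0)*(-12) = ((6 - 2*(4/5 - 2*(-3 - 2)/(-1))*0**2 - 2*0*(4/5 - 2*(-3 - 2)/(-1))**2) + 0)*(-12) = ((6 - 2*(4*(1/5) - 2*(-5)*(-1))*0 - 2*0*(4*(1/5) - 2*(-5)*(-1))**2) + 0)*(-12) = ((6 - 2*(4/5 + 10*(-1))*0 - 2*0*(4/5 + 10*(-1))**2) + 0)*(-12) = ((6 - 2*(4/5 - 10)*0 - 2*0*(4/5 - 10)**2) + 0)*(-12) = ((6 - 2*(-46/5)*0 - 2*0*(-46/5)**2) + 0)*(-12) = ((6 + 0 - 2*0*2116/25) + 0)*(-12) = ((6 + 0 + 0) + 0)*(-12) = (6 + 0)*(-12) = 6*(-12) = -72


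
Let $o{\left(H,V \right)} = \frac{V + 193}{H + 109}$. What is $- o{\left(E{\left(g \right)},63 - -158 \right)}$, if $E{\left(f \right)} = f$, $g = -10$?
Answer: $- \frac{46}{11} \approx -4.1818$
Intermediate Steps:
$o{\left(H,V \right)} = \frac{193 + V}{109 + H}$
$- o{\left(E{\left(g \right)},63 - -158 \right)} = - \frac{193 + \left(63 - -158\right)}{109 - 10} = - \frac{193 + \left(63 + 158\right)}{99} = - \frac{193 + 221}{99} = - \frac{414}{99} = \left(-1\right) \frac{46}{11} = - \frac{46}{11}$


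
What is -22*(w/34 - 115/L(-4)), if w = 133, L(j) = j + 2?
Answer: -22968/17 ≈ -1351.1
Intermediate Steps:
L(j) = 2 + j
-22*(w/34 - 115/L(-4)) = -22*(133/34 - 115/(2 - 4)) = -22*(133*(1/34) - 115/(-2)) = -22*(133/34 - 115*(-½)) = -22*(133/34 + 115/2) = -22*1044/17 = -22968/17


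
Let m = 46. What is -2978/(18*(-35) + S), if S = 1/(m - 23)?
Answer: 68494/14489 ≈ 4.7273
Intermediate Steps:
S = 1/23 (S = 1/(46 - 23) = 1/23 ≈ 0.043478)
-2978/(18*(-35) + S) = -2978/(18*(-35) + 1/23) = -2978/(-630 + 1/23) = -2978/(-14489/23) = -2978*(-23/14489) = 68494/14489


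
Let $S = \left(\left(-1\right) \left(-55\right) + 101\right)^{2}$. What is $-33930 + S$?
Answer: $-9594$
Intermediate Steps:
$S = 24336$ ($S = \left(55 + 101\right)^{2} = 156^{2} = 24336$)
$-33930 + S = -33930 + 24336 = -9594$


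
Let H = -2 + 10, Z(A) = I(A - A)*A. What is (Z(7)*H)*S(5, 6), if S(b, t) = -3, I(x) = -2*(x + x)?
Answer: 0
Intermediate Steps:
I(x) = -4*x
Z(A) = 0 (Z(A) = (-4*(A - A))*A = (-4*0)*A = 0*A = 0)
H = 8
(Z(7)*H)*S(5, 6) = (0*8)*(-3) = 0*(-3) = 0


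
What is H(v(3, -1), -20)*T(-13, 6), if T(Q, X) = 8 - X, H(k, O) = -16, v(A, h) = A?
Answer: -32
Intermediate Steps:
H(v(3, -1), -20)*T(-13, 6) = -16*(8 - 1*6) = -16*(8 - 6) = -16*2 = -32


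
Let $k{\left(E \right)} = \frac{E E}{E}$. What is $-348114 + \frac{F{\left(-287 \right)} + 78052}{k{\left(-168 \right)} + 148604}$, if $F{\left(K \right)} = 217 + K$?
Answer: $- \frac{25836285861}{74218} \approx -3.4811 \cdot 10^{5}$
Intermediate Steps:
$k{\left(E \right)} = E$ ($k{\left(E \right)} = \frac{E^{2}}{E} = E$)
$-348114 + \frac{F{\left(-287 \right)} + 78052}{k{\left(-168 \right)} + 148604} = -348114 + \frac{\left(217 - 287\right) + 78052}{-168 + 148604} = -348114 + \frac{-70 + 78052}{148436} = -348114 + 77982 \cdot \frac{1}{148436} = -348114 + \frac{38991}{74218} = - \frac{25836285861}{74218}$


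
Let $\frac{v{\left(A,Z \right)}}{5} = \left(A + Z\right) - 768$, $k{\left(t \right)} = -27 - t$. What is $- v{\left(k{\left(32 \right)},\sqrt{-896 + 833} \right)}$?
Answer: $4135 - 15 i \sqrt{7} \approx 4135.0 - 39.686 i$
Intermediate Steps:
$v{\left(A,Z \right)} = -3840 + 5 A + 5 Z$ ($v{\left(A,Z \right)} = 5 \left(\left(A + Z\right) - 768\right) = 5 \left(-768 + A + Z\right) = -3840 + 5 A + 5 Z$)
$- v{\left(k{\left(32 \right)},\sqrt{-896 + 833} \right)} = - (-3840 + 5 \left(-27 - 32\right) + 5 \sqrt{-896 + 833}) = - (-3840 + 5 \left(-27 - 32\right) + 5 \sqrt{-63}) = - (-3840 + 5 \left(-59\right) + 5 \cdot 3 i \sqrt{7}) = - (-3840 - 295 + 15 i \sqrt{7}) = - (-4135 + 15 i \sqrt{7}) = 4135 - 15 i \sqrt{7}$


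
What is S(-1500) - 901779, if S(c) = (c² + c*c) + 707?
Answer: 3598928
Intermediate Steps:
S(c) = 707 + 2*c² (S(c) = (c² + c²) + 707 = 2*c² + 707 = 707 + 2*c²)
S(-1500) - 901779 = (707 + 2*(-1500)²) - 901779 = (707 + 2*2250000) - 901779 = (707 + 4500000) - 901779 = 4500707 - 901779 = 3598928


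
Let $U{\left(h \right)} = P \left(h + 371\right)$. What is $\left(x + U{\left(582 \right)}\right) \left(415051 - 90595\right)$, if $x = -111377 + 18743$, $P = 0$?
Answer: $-30055657104$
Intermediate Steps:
$U{\left(h \right)} = 0$ ($U{\left(h \right)} = 0 \left(h + 371\right) = 0 \left(371 + h\right) = 0$)
$x = -92634$
$\left(x + U{\left(582 \right)}\right) \left(415051 - 90595\right) = \left(-92634 + 0\right) \left(415051 - 90595\right) = - 92634 \left(415051 - 90595\right) = \left(-92634\right) 324456 = -30055657104$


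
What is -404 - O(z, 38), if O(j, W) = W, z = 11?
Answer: -442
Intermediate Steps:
-404 - O(z, 38) = -404 - 1*38 = -404 - 38 = -442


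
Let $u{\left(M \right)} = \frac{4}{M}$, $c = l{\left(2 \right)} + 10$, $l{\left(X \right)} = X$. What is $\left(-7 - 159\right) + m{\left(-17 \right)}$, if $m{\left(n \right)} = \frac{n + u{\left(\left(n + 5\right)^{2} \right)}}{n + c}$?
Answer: $- \frac{29269}{180} \approx -162.61$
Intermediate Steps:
$c = 12$ ($c = 2 + 10 = 12$)
$m{\left(n \right)} = \frac{n + \frac{4}{\left(5 + n\right)^{2}}}{12 + n}$ ($m{\left(n \right)} = \frac{n + \frac{4}{\left(n + 5\right)^{2}}}{n + 12} = \frac{n + \frac{4}{\left(5 + n\right)^{2}}}{12 + n}$)
$\left(-7 - 159\right) + m{\left(-17 \right)} = \left(-7 - 159\right) + \frac{4 - 17 \left(5 - 17\right)^{2}}{\left(5 - 17\right)^{2} \left(12 - 17\right)} = -166 + \frac{4 - 17 \left(-12\right)^{2}}{144 \left(-5\right)} = -166 + \frac{1}{144} \left(- \frac{1}{5}\right) \left(4 - 2448\right) = -166 + \frac{1}{144} \left(- \frac{1}{5}\right) \left(-2444\right) = -166 + \frac{611}{180} = - \frac{29269}{180}$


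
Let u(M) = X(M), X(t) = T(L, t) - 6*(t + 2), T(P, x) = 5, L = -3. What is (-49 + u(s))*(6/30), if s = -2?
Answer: -44/5 ≈ -8.8000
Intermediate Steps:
X(t) = -7 - 6*t (X(t) = 5 - 6*(t + 2) = 5 - 6*(2 + t) = 5 - (12 + 6*t) = 5 + (-12 - 6*t) = -7 - 6*t)
u(M) = -7 - 6*M
(-49 + u(s))*(6/30) = (-49 + (-7 - 6*(-2)))*(6/30) = (-49 + (-7 + 12))*(6*(1/30)) = (-49 + 5)*(1/5) = -44*1/5 = -44/5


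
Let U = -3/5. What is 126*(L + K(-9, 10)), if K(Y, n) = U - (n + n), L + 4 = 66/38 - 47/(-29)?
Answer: -7373898/2755 ≈ -2676.6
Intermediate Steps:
L = -354/551 (L = -4 + (66/38 - 47/(-29)) = -4 + (66*(1/38) - 47*(-1/29)) = -4 + (33/19 + 47/29) = -4 + 1850/551 = -354/551 ≈ -0.64247)
U = -⅗ (U = -3*⅕ = -⅗ ≈ -0.60000)
K(Y, n) = -⅗ - 2*n (K(Y, n) = -⅗ - (n + n) = -⅗ - 2*n)
126*(L + K(-9, 10)) = 126*(-354/551 + (-⅗ - 2*10)) = 126*(-354/551 + (-⅗ - 20)) = 126*(-354/551 - 103/5) = 126*(-58523/2755) = -7373898/2755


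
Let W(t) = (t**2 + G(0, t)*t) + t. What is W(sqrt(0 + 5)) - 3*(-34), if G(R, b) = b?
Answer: 112 + sqrt(5) ≈ 114.24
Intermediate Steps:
W(t) = t + 2*t**2 (W(t) = (t**2 + t*t) + t = (t**2 + t**2) + t = 2*t**2 + t = t + 2*t**2)
W(sqrt(0 + 5)) - 3*(-34) = sqrt(0 + 5)*(1 + 2*sqrt(0 + 5)) - 3*(-34) = sqrt(5)*(1 + 2*sqrt(5)) + 102 = 102 + sqrt(5)*(1 + 2*sqrt(5))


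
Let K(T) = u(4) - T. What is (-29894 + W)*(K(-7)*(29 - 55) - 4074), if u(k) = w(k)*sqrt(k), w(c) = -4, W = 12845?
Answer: 69014352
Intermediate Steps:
u(k) = -4*sqrt(k)
K(T) = -8 - T (K(T) = -4*sqrt(4) - T = -4*2 - T = -8 - T)
(-29894 + W)*(K(-7)*(29 - 55) - 4074) = (-29894 + 12845)*((-8 - 1*(-7))*(29 - 55) - 4074) = -17049*((-8 + 7)*(-26) - 4074) = -17049*(-1*(-26) - 4074) = -17049*(26 - 4074) = -17049*(-4048) = 69014352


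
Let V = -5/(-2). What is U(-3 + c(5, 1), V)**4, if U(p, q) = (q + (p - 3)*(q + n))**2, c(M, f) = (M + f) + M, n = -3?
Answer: 0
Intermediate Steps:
c(M, f) = f + 2*M
V = 5/2 (V = -5*(-1/2) = 5/2 ≈ 2.5000)
U(p, q) = (q + (-3 + p)*(-3 + q))**2 (U(p, q) = (q + (p - 3)*(q - 3))**2 = (q + (-3 + p)*(-3 + q))**2)
U(-3 + c(5, 1), V)**4 = ((9 - 3*(-3 + (1 + 2*5)) - 2*5/2 + (-3 + (1 + 2*5))*(5/2))**2)**4 = ((9 - 3*(-3 + (1 + 10)) - 5 + (-3 + (1 + 10))*(5/2))**2)**4 = ((9 - 3*(-3 + 11) - 5 + (-3 + 11)*(5/2))**2)**4 = ((9 - 3*8 - 5 + 8*(5/2))**2)**4 = ((9 - 24 - 5 + 20)**2)**4 = (0**2)**4 = 0**4 = 0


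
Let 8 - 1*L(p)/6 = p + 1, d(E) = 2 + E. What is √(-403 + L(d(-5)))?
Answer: 7*I*√7 ≈ 18.52*I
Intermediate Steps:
L(p) = 42 - 6*p (L(p) = 48 - 6*(p + 1) = 48 - 6*(1 + p) = 48 + (-6 - 6*p) = 42 - 6*p)
√(-403 + L(d(-5))) = √(-403 + (42 - 6*(2 - 5))) = √(-403 + (42 - 6*(-3))) = √(-403 + (42 + 18)) = √(-403 + 60) = √(-343) = 7*I*√7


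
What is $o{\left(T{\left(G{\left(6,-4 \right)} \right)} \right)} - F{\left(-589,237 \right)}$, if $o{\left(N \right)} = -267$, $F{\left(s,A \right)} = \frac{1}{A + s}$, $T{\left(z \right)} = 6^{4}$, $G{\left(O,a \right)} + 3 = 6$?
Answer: $- \frac{93983}{352} \approx -267.0$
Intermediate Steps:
$G{\left(O,a \right)} = 3$ ($G{\left(O,a \right)} = -3 + 6 = 3$)
$T{\left(z \right)} = 1296$
$o{\left(T{\left(G{\left(6,-4 \right)} \right)} \right)} - F{\left(-589,237 \right)} = -267 - \frac{1}{237 - 589} = -267 - \frac{1}{-352} = -267 - - \frac{1}{352} = -267 + \frac{1}{352} = - \frac{93983}{352}$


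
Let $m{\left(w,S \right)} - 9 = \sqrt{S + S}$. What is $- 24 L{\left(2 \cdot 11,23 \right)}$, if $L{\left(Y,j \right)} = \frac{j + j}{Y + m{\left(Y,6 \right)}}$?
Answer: $- \frac{34224}{949} + \frac{2208 \sqrt{3}}{949} \approx -32.033$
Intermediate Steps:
$m{\left(w,S \right)} = 9 + \sqrt{2} \sqrt{S}$ ($m{\left(w,S \right)} = 9 + \sqrt{S + S} = 9 + \sqrt{2 S} = 9 + \sqrt{2} \sqrt{S}$)
$L{\left(Y,j \right)} = \frac{2 j}{9 + Y + 2 \sqrt{3}}$ ($L{\left(Y,j \right)} = \frac{j + j}{Y + \left(9 + \sqrt{2} \sqrt{6}\right)} = \frac{2 j}{Y + \left(9 + 2 \sqrt{3}\right)} = \frac{2 j}{9 + Y + 2 \sqrt{3}}$)
$- 24 L{\left(2 \cdot 11,23 \right)} = - 24 \cdot 2 \cdot 23 \frac{1}{9 + 2 \cdot 11 + 2 \sqrt{3}} = - 24 \cdot 2 \cdot 23 \frac{1}{9 + 22 + 2 \sqrt{3}} = - 24 \cdot 2 \cdot 23 \frac{1}{31 + 2 \sqrt{3}} = - 24 \frac{46}{31 + 2 \sqrt{3}} = - \frac{1104}{31 + 2 \sqrt{3}}$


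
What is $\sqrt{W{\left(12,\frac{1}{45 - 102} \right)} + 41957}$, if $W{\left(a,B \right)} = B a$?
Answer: $\frac{\sqrt{15146401}}{19} \approx 204.83$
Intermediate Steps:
$\sqrt{W{\left(12,\frac{1}{45 - 102} \right)} + 41957} = \sqrt{\frac{1}{45 - 102} \cdot 12 + 41957} = \sqrt{\frac{1}{-57} \cdot 12 + 41957} = \sqrt{\left(- \frac{1}{57}\right) 12 + 41957} = \sqrt{- \frac{4}{19} + 41957} = \sqrt{\frac{797179}{19}} = \frac{\sqrt{15146401}}{19}$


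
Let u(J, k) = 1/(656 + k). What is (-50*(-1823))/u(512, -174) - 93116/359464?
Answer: 3948199780521/89866 ≈ 4.3934e+7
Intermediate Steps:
(-50*(-1823))/u(512, -174) - 93116/359464 = (-50*(-1823))/(1/(656 - 174)) - 93116/359464 = 91150/(1/482) - 93116*1/359464 = 91150/(1/482) - 23279/89866 = 91150*482 - 23279/89866 = 43934300 - 23279/89866 = 3948199780521/89866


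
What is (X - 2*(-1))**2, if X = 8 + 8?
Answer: 324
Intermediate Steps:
X = 16
(X - 2*(-1))**2 = (16 - 2*(-1))**2 = (16 + 2)**2 = 18**2 = 324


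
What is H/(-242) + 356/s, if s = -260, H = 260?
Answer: -19219/7865 ≈ -2.4436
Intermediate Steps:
H/(-242) + 356/s = 260/(-242) + 356/(-260) = 260*(-1/242) + 356*(-1/260) = -130/121 - 89/65 = -19219/7865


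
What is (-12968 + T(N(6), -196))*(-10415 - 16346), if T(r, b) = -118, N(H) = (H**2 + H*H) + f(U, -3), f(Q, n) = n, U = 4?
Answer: 350194446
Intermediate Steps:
N(H) = -3 + 2*H**2 (N(H) = (H**2 + H*H) - 3 = (H**2 + H**2) - 3 = 2*H**2 - 3 = -3 + 2*H**2)
(-12968 + T(N(6), -196))*(-10415 - 16346) = (-12968 - 118)*(-10415 - 16346) = -13086*(-26761) = 350194446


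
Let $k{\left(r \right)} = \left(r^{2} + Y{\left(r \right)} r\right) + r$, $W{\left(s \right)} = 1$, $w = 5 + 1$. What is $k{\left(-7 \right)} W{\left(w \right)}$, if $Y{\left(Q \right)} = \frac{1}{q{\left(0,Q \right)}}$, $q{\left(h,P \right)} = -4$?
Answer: $\frac{175}{4} \approx 43.75$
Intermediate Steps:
$w = 6$
$Y{\left(Q \right)} = - \frac{1}{4}$ ($Y{\left(Q \right)} = \frac{1}{-4} = - \frac{1}{4}$)
$k{\left(r \right)} = r^{2} + \frac{3 r}{4}$ ($k{\left(r \right)} = \left(r^{2} - \frac{r}{4}\right) + r = r^{2} + \frac{3 r}{4}$)
$k{\left(-7 \right)} W{\left(w \right)} = \frac{1}{4} \left(-7\right) \left(3 + 4 \left(-7\right)\right) 1 = \frac{1}{4} \left(-7\right) \left(3 - 28\right) 1 = \frac{1}{4} \left(-7\right) \left(-25\right) 1 = \frac{175}{4} \cdot 1 = \frac{175}{4}$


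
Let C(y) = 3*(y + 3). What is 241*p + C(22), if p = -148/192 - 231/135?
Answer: -376667/720 ≈ -523.15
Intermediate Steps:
C(y) = 9 + 3*y (C(y) = 3*(3 + y) = 9 + 3*y)
p = -1787/720 (p = -148*1/192 - 231*1/135 = -37/48 - 77/45 = -1787/720 ≈ -2.4819)
241*p + C(22) = 241*(-1787/720) + (9 + 3*22) = -430667/720 + (9 + 66) = -430667/720 + 75 = -376667/720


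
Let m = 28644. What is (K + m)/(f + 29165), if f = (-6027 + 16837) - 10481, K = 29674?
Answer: 29159/14747 ≈ 1.9773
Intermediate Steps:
f = 329 (f = 10810 - 10481 = 329)
(K + m)/(f + 29165) = (29674 + 28644)/(329 + 29165) = 58318/29494 = 58318*(1/29494) = 29159/14747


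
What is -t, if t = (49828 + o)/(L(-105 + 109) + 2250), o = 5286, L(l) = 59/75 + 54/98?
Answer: -101271975/4136833 ≈ -24.481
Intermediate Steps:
L(l) = 4916/3675 (L(l) = 59*(1/75) + 54*(1/98) = 59/75 + 27/49 = 4916/3675)
t = 101271975/4136833 (t = (49828 + 5286)/(4916/3675 + 2250) = 55114/(8273666/3675) = 55114*(3675/8273666) = 101271975/4136833 ≈ 24.481)
-t = -1*101271975/4136833 = -101271975/4136833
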